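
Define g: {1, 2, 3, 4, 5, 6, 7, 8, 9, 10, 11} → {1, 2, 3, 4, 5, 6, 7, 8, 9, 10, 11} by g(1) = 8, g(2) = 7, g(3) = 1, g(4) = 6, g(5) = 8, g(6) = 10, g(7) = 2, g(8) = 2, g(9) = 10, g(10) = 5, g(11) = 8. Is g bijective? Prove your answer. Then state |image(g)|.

g(1) = 8 = g(5) with 1 ≠ 5, so g is not injective, hence not bijective.
The image of g is {1, 2, 5, 6, 7, 8, 10}, which has 7 elements.

7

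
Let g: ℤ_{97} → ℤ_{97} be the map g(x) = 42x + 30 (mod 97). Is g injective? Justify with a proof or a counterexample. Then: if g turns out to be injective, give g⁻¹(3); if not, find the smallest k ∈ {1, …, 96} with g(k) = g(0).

Suppose g(u) = g(v) in ℤ_{97}. Then 42u + 30 ≡ 42v + 30 (mod 97), hence 42(u − v) ≡ 0 (mod 97).
Since gcd(42, 97) = 1, 42 is invertible modulo 97, so u − v ≡ 0 (mod 97), i.e. u = v.
So g is injective.
We now compute 42⁻¹ mod 97 explicitly. Euclid's algorithm: 97 = 2·42 + 13, 42 = 3·13 + 3, 13 = 4·3 + 1; back-substituting gives 1 = 67·42 − 29·97, so 42⁻¹ ≡ 67 (mod 97).
Since g is injective, we find g⁻¹(3): we need 42x ≡ 3 − 30 ≡ 70 (mod 97). Using 42⁻¹ = 67: x ≡ 67·70 = 4690 = 48·97 + 34, so x = 34.
Check: g(34) = 42·34 + 30 = 1458 = 15·97 + 3 ≡ 3 (mod 97).

34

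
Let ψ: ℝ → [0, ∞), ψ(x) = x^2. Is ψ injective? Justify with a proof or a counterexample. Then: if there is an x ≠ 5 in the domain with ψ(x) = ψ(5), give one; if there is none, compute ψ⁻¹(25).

ψ(5) = 25 = (−5)^2 = ψ(−5) (since 2 is even), with 5 ≠ −5. So ψ is not injective.
For the follow-up, such an x exists: taking x = −5 ∈ ℝ gives ψ(−5) = 25 = ψ(5) with −5 ≠ 5.

-5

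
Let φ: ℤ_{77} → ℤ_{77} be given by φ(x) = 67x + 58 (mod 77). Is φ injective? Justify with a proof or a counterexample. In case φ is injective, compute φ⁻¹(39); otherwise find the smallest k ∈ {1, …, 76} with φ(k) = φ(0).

25

Suppose φ(x_1) = φ(x_2) in ℤ_{77}. Then 67x_1 + 58 ≡ 67x_2 + 58 (mod 77), therefore 67(x_1 − x_2) ≡ 0 (mod 77).
Since gcd(67, 77) = 1, 67 is invertible modulo 77, therefore x_1 − x_2 ≡ 0 (mod 77), i.e. x_1 = x_2.
Thus φ is injective.
We now compute 67⁻¹ mod 77 explicitly. Euclid's algorithm: 77 = 1·67 + 10, 67 = 6·10 + 7, 10 = 1·7 + 3, 7 = 2·3 + 1; back-substituting gives 1 = 23·67 − 20·77, so 67⁻¹ ≡ 23 (mod 77).
Since φ is injective, we find φ⁻¹(39): we need 67x ≡ 39 − 58 ≡ 58 (mod 77). Using 67⁻¹ = 23: x ≡ 23·58 = 1334 = 17·77 + 25, so x = 25.
Check: φ(25) = 67·25 + 58 = 1733 = 22·77 + 39 ≡ 39 (mod 77).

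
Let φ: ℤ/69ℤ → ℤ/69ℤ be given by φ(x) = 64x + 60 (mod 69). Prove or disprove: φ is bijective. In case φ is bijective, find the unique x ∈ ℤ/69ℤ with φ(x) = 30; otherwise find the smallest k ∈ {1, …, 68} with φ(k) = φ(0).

6

Recall that φ is injective if φ(u) = φ(v) implies u = v.
Suppose φ(u) = φ(v) in ℤ/69ℤ. Then 64u + 60 ≡ 64v + 60 (mod 69), thus 64(u − v) ≡ 0 (mod 69).
Since gcd(64, 69) = 1, 64 is invertible modulo 69, so u − v ≡ 0 (mod 69), i.e. u = v.
We now compute 64⁻¹ mod 69 explicitly. Euclid's algorithm: 69 = 1·64 + 5, 64 = 12·5 + 4, 5 = 1·4 + 1; back-substituting gives 1 = 55·64 − 51·69, so 64⁻¹ ≡ 55 (mod 69).
Then y ↦ 55(y − 60) is a two-sided inverse to φ, so every y ∈ ℤ/69ℤ has a preimage.
Therefore φ is bijective.
Since φ is bijective, we find φ⁻¹(30): we need 64x ≡ 30 − 60 ≡ 39 (mod 69). Using 64⁻¹ = 55: x ≡ 55·39 = 2145 = 31·69 + 6, so x = 6.
Check: φ(6) = 64·6 + 60 = 444 = 6·69 + 30 ≡ 30 (mod 69).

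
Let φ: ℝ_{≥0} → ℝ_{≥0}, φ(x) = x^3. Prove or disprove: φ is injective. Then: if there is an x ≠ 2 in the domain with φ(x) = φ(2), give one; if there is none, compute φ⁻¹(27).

On ℝ_{≥0}, x ↦ x^3 is strictly increasing, so φ(a) = φ(b) forces a = b. Thus φ is injective.
Since x ↦ x^3 is strictly increasing on ℝ_{≥0}, it is injective there, so no x ≠ 2 in the domain has φ(x) = φ(2). We therefore compute φ⁻¹(27) = 27^{1/3} = 3 (indeed 3^3 = 27).

3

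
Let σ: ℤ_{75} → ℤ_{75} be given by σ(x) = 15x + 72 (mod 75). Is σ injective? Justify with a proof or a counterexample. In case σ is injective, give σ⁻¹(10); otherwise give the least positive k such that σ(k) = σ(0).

5

We have gcd(15, 75) = 15 > 1. Taking x_1 = 0 and x_2 = 5: σ(0) = 72 and σ(5) = 15·5 + 72 = 147 ≡ 72 (mod 75).
So σ(0) = σ(5) while 0 ≠ 5, hence σ is not injective.
Since σ is not injective, we find the least positive k with σ(k) = σ(0): this means 15k ≡ 0 (mod 75), i.e. 75 ∣ 15k. Since gcd(15, 75) = 15, dividing through by 15 this holds exactly when 5 ∣ k.
The smallest positive such k is 5.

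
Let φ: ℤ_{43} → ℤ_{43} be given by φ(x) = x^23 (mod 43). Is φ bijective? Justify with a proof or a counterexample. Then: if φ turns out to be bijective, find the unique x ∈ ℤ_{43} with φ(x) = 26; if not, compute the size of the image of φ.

Since 43 is prime, the nonzero elements of ℤ_{43} form a cyclic group of order 42.
As gcd(23, 42) = 1, raising to the 23rd power is a bijection on this group: if u^23 ≡ v^23 then (uv^{−1})^23 = 1, and the only element of order dividing gcd(23, 42) = 1 is 1, so u = v.
With φ(0) = 0 this makes φ injective on all of ℤ_{43}, hence bijective (finite equal-size domain and codomain). In particular φ is bijective.
Since φ is bijective, we find the preimage of 26. The inverse of x ↦ x^23 on (ℤ_{43})^× is x ↦ x^11, because 23·11 = 253 = 6·42 + 1 ≡ 1 (mod 42) and x^{42} = 1 for x ≠ 0 (Fermat). So φ⁻¹(26) = 26^11 mod 43.
Repeated squaring mod 43: 26^1 ≡ 26, 26^2 ≡ 26² = 676 ≡ 31, 26^4 ≡ 31² = 961 ≡ 15, 26^8 ≡ 15² = 225 ≡ 10. Since 11 = 8 + 2 + 1, 26^11 ≡ 10·31·26: 10·31 = 310 ≡ 9, then 9·26 = 234 ≡ 19. So 26^11 ≡ 19 (mod 43).
Hence φ⁻¹(26) = 19.

19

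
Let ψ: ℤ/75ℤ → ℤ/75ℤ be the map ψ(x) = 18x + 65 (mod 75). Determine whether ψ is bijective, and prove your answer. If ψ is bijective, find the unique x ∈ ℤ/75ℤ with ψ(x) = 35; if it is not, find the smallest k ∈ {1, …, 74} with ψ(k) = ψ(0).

25

We have gcd(18, 75) = 3 > 1. Taking u = 0 and v = 25: ψ(0) = 65 and ψ(25) = 18·25 + 65 = 515 ≡ 65 (mod 75).
So ψ(0) = ψ(25) while 0 ≠ 25, hence ψ is not injective, hence not bijective.
Since ψ is not bijective, we find the least positive k with ψ(k) = ψ(0): this means 18k ≡ 0 (mod 75), i.e. 75 ∣ 18k. Since gcd(18, 75) = 3, dividing through by 3 this holds exactly when 25 ∣ 6k, and as gcd(6, 25) = 1, exactly when 25 ∣ k.
The smallest positive such k is 25.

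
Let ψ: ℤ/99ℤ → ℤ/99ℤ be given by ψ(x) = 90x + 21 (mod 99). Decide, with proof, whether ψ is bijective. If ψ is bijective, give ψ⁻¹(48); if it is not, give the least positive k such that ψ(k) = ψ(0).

11

Recall: ψ is injective if ψ(x_1) = ψ(x_2) implies x_1 = x_2.
We have gcd(90, 99) = 9 > 1. Taking x_1 = 0 and x_2 = 11: ψ(0) = 21 and ψ(11) = 90·11 + 21 = 1011 ≡ 21 (mod 99).
So ψ(0) = ψ(11) while 0 ≠ 11, therefore ψ is not injective, hence not bijective.
Since ψ is not bijective, we find the least positive k with ψ(k) = ψ(0): this means 90k ≡ 0 (mod 99), i.e. 99 ∣ 90k. Since gcd(90, 99) = 9, dividing through by 9 this holds exactly when 11 ∣ 10k, and as gcd(10, 11) = 1, exactly when 11 ∣ k.
The smallest positive such k is 11.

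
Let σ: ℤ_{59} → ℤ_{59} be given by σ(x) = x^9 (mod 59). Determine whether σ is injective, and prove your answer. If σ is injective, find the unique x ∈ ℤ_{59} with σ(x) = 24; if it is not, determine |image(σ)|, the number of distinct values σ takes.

6

Since 59 is prime, the nonzero elements of ℤ_{59} form a cyclic group of order 58.
As gcd(9, 58) = 1, raising to the 9th power is a bijection on this group: if u^9 ≡ v^9 then (uv^{−1})^9 = 1, and the only element of order dividing gcd(9, 58) = 1 is 1, so u = v.
With σ(0) = 0 this makes σ injective on all of ℤ_{59}, hence bijective (finite equal-size domain and codomain). In particular σ is injective.
Since σ is injective, we find the preimage of 24. The inverse of x ↦ x^9 on (ℤ_{59})^× is x ↦ x^13, because 9·13 = 117 = 2·58 + 1 ≡ 1 (mod 58) and x^{58} = 1 for x ≠ 0 (Fermat). So σ⁻¹(24) = 24^13 mod 59.
Repeated squaring mod 59: 24^1 ≡ 24, 24^2 ≡ 24² = 576 ≡ 45, 24^4 ≡ 45² = 2025 ≡ 19, 24^8 ≡ 19² = 361 ≡ 7. Since 13 = 8 + 4 + 1, 24^13 ≡ 7·19·24: 7·19 = 133 ≡ 15, then 15·24 = 360 ≡ 6. So 24^13 ≡ 6 (mod 59).
Hence σ⁻¹(24) = 6.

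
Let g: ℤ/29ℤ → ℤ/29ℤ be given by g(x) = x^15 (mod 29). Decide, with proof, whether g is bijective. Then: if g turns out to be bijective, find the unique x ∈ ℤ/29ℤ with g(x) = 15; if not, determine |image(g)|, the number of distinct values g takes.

14

Since 29 is prime, the nonzero elements of ℤ/29ℤ form a cyclic group of order 28.
As gcd(15, 28) = 1, raising to the 15th power is a bijection on this group: if x_1^15 ≡ x_2^15 then (x_1x_2^{−1})^15 = 1, and the only element of order dividing gcd(15, 28) = 1 is 1, so x_1 = x_2.
With g(0) = 0 this makes g injective on all of ℤ/29ℤ, hence bijective (finite equal-size domain and codomain). In particular g is bijective.
Since g is bijective, we find the preimage of 15. The inverse of x ↦ x^15 on (ℤ/29ℤ)^× is x ↦ x^15, because 15·15 = 225 = 8·28 + 1 ≡ 1 (mod 28) and x^{28} = 1 for x ≠ 0 (Fermat). So g⁻¹(15) = 15^15 mod 29.
Repeated squaring mod 29: 15^1 ≡ 15, 15^2 ≡ 15² = 225 ≡ 22, 15^4 ≡ 22² = 484 ≡ 20, 15^8 ≡ 20² = 400 ≡ 23. Since 15 = 8 + 4 + 2 + 1, 15^15 ≡ 23·20·22·15: 23·20 = 460 ≡ 25, then 25·22 = 550 ≡ 28, then 28·15 = 420 ≡ 14. So 15^15 ≡ 14 (mod 29).
Hence g⁻¹(15) = 14.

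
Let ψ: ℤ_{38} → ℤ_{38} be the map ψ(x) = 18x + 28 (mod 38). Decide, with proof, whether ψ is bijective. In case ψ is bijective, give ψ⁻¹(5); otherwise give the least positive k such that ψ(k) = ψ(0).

19

We have gcd(18, 38) = 2 > 1. Taking s = 0 and t = 19: ψ(0) = 28 and ψ(19) = 18·19 + 28 = 370 ≡ 28 (mod 38).
So ψ(0) = ψ(19) while 0 ≠ 19, thus ψ is not injective, hence not bijective.
Since ψ is not bijective, we find the least positive k with ψ(k) = ψ(0): this means 18k ≡ 0 (mod 38), i.e. 38 ∣ 18k. Since gcd(18, 38) = 2, dividing through by 2 this holds exactly when 19 ∣ 9k, and as gcd(9, 19) = 1, exactly when 19 ∣ k.
The smallest positive such k is 19.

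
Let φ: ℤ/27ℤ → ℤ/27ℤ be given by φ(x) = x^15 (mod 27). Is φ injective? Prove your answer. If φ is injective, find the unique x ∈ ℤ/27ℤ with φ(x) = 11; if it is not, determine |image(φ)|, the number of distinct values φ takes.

φ(0) = 0^15 = 0.
φ(3): Repeated squaring mod 27: 3^1 ≡ 3, 3^2 ≡ 3² = 9, 3^4 ≡ 9² = 81 ≡ 0, 3^8 ≡ 0² = 0. Since 15 = 8 + 4 + 2 + 1, 3^15 ≡ 0·0·9·3: 0·0 = 0, then 0·9 = 0, then 0·3 = 0. So 3^15 ≡ 0 (mod 27).
So φ(0) = φ(3) = 0 while 0 ≠ 3, therefore φ is not injective.
Since φ is not injective, we determine |image(φ)|. Computing x^15 mod 27 for each x (by repeated squaring, reducing mod 27 at every step), the values φ(0), φ(1), …, φ(26) are: 0, 1, 17, 0, 19, 8, 0, 10, 26, 0, 1, 17, 0, 19, 8, 0, 10, 26, 0, 1, 17, 0, 19, 8, 0, 10, 26.
The distinct values are {0, 1, 8, 10, 17, 19, 26}; there are 7 of them.

7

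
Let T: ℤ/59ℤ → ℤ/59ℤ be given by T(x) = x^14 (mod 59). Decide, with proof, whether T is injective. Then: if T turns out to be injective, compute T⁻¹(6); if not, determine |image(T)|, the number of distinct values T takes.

T(29): Repeated squaring mod 59: 29^1 ≡ 29, 29^2 ≡ 29² = 841 ≡ 15, 29^4 ≡ 15² = 225 ≡ 48, 29^8 ≡ 48² = 2304 ≡ 3. Since 14 = 8 + 4 + 2, 29^14 ≡ 3·48·15: 3·48 = 144 ≡ 26, then 26·15 = 390 ≡ 36. So 29^14 ≡ 36 (mod 59).
T(30): Repeated squaring mod 59: 30^1 ≡ 30, 30^2 ≡ 30² = 900 ≡ 15, 30^4 ≡ 15² = 225 ≡ 48, 30^8 ≡ 48² = 2304 ≡ 3. Since 14 = 8 + 4 + 2, 30^14 ≡ 3·48·15: 3·48 = 144 ≡ 26, then 26·15 = 390 ≡ 36. So 30^14 ≡ 36 (mod 59).
So T(29) = T(30) = 36 while 29 ≠ 30, so T is not injective.
Since T is not injective, we determine |image(T)|. Computing x^14 mod 59 for each x (by repeated squaring, reducing mod 59 at every step), the values T(0), T(1), …, T(58) are: 0, 1, 41, 16, 29, 22, 7, 28, 9, 20, 17, 4, 51, 3, 27, 57, 15, 19, 53, 21, 48, 35, 46, 49, 26, 12, 5, 25, 45, 36, 36, 45, 25, 5, 12, 26, 49, 46, 35, 48, 21, 53, 19, 15, 57, 27, 3, 51, 4, 17, 20, 9, 28, 7, 22, 29, 16, 41, 1.
The distinct values are {0, 1, 3, 4, 5, 7, 9, 12, 15, 16, 17, 19, 20, 21, 22, 25, 26, 27, 28, 29, 35, 36, 41, 45, 46, 48, 49, 51, 53, 57}; there are 30 of them.

30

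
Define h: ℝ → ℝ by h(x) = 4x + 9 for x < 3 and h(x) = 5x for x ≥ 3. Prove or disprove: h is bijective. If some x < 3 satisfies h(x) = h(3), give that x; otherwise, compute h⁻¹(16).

3/2

Both pieces are strictly increasing (slopes 4 and 5), so each is injective on its own interval.
The left piece maps (−∞, 3) onto (−∞, 21); the right piece maps [3, ∞) onto [15, ∞).
These images overlap. In particular h(3) = 15 (right piece), and solving 4x + 9 = 15 on the left piece gives x = 3/2 < 3.
So h(3/2) = h(3) with 3/2 ≠ 3, and h is not injective, hence not bijective. This x = 3/2 is the requested value below 3.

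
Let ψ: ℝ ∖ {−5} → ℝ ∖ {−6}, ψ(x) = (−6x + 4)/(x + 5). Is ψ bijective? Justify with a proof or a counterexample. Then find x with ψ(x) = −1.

9/5

Suppose ψ(u) = ψ(v). Cross-multiplying: (−6u + 4)(v + 5) = (−6v + 4)(u + 5).
Expanding both sides and cancelling the symmetric terms leaves −34·(u − v) = 0. Since −34 ≠ 0, u = v. Thus ψ is injective.
For any y ≠ −6, solving y(x + 5) = −6x + 4 for x gives a well-defined x ≠ −5. So ψ is surjective.
So ψ is bijective.
Solving ψ(x) = −1: cross-multiplying gives −6x + 4 = −1(x + 5), which rearranges to −5x = −9, so x = 9/5.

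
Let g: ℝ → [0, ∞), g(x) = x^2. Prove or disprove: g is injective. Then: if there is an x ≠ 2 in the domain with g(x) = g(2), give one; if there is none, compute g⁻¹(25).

g(2) = 4 = (−2)^2 = g(−2) (since 2 is even), with 2 ≠ −2. So g is not injective.
For the follow-up, such an x exists: taking x = −2 ∈ ℝ gives g(−2) = 4 = g(2) with −2 ≠ 2.

-2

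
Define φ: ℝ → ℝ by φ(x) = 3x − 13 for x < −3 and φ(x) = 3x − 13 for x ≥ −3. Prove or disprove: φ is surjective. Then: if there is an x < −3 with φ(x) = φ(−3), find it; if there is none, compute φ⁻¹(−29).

Both pieces are strictly increasing (slopes 3 and 3), so each is injective on its own interval.
The left piece maps (−∞, −3) onto (−∞, −22); the right piece maps [−3, ∞) onto [−22, ∞).
These images together cover ℝ, so φ is surjective.
Because the two images are disjoint, no x < −3 has φ(x) = φ(−3), so we compute φ⁻¹(−29): −29 lies in (−∞, −22), so solve 3x − 13 = −29: x = (−29 + 13)/3 = −16/3.

-16/3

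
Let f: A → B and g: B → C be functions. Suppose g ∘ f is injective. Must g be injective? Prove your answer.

not injective

No. Take A = {0, 1}, B = {0, 1, 2, 3}, C = {0, 1, 2, 3}, f(a) = a for each a ∈ A, and g(b) = 2 if b ∈ {2, 3} else g(b) = b.
Then g ∘ f = f is injective (A ⊂ B and f is the inclusion), but g(2) = g(3) = 2 with 2 ≠ 3, so g is not injective.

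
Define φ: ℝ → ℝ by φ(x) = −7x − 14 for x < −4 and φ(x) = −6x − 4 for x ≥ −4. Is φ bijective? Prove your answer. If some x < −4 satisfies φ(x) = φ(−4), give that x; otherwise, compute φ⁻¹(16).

-34/7

Both pieces are strictly decreasing (slopes −7 and −6), so each is injective on its own interval.
The left piece maps (−∞, −4) onto (14, ∞); the right piece maps [−4, ∞) onto (−∞, 20].
These images overlap. In particular φ(−4) = 20 (right piece), and solving −7x − 14 = 20 on the left piece gives x = −34/7 < −4.
So φ(−34/7) = φ(−4) with −34/7 ≠ −4, and φ is not injective, hence not bijective. This x = −34/7 is the requested value below −4.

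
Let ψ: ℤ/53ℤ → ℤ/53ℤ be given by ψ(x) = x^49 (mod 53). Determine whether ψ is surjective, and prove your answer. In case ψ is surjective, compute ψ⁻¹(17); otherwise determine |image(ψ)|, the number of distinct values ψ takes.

7

Since 53 is prime, the nonzero elements of ℤ/53ℤ form a cyclic group of order 52.
As gcd(49, 52) = 1, raising to the 49th power is a bijection on this group: if x_1^49 ≡ x_2^49 then (x_1x_2^{−1})^49 = 1, and the only element of order dividing gcd(49, 52) = 1 is 1, so x_1 = x_2.
With ψ(0) = 0 this makes ψ injective on all of ℤ/53ℤ, hence bijective (finite equal-size domain and codomain). In particular ψ is surjective.
Since ψ is surjective, we find the preimage of 17. The inverse of x ↦ x^49 on (ℤ/53ℤ)^× is x ↦ x^17, because 49·17 = 833 = 16·52 + 1 ≡ 1 (mod 52) and x^{52} = 1 for x ≠ 0 (Fermat). So ψ⁻¹(17) = 17^17 mod 53.
Repeated squaring mod 53: 17^1 ≡ 17, 17^2 ≡ 17² = 289 ≡ 24, 17^4 ≡ 24² = 576 ≡ 46, 17^8 ≡ 46² = 2116 ≡ 49, 17^16 ≡ 49² = 2401 ≡ 16. Since 17 = 16 + 1, 17^17 ≡ 16·17: 16·17 = 272 ≡ 7. So 17^17 ≡ 7 (mod 53).
Hence ψ⁻¹(17) = 7.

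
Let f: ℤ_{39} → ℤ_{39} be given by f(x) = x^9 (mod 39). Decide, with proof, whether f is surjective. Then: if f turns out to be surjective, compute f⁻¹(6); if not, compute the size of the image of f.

15

f(2): Repeated squaring mod 39: 2^1 ≡ 2, 2^2 ≡ 2² = 4, 2^4 ≡ 4² = 16, 2^8 ≡ 16² = 256 ≡ 22. Since 9 = 8 + 1, 2^9 ≡ 22·2: 22·2 = 44 ≡ 5. So 2^9 ≡ 5 (mod 39).
f(5): Repeated squaring mod 39: 5^1 ≡ 5, 5^2 ≡ 5² = 25, 5^4 ≡ 25² = 625 ≡ 1, 5^8 ≡ 1² = 1. Since 9 = 8 + 1, 5^9 ≡ 1·5: 1·5 = 5. So 5^9 ≡ 5 (mod 39).
So f(2) = f(5) = 5 while 2 ≠ 5, so f is not injective.
A non-injective map from the 39-element set ℤ_{39} to itself takes at most 38 distinct values, so it cannot be surjective. Thus f is not surjective.
Since f is not surjective, we determine |image(f)|. Computing x^9 mod 39 for each x (by repeated squaring, reducing mod 39 at every step), the values f(0), f(1), …, f(38) are: 0, 1, 5, 27, 25, 5, 18, 34, 8, 27, 25, 8, 12, 13, 14, 18, 1, 38, 18, 31, 8, 21, 1, 38, 21, 25, 26, 27, 31, 14, 12, 31, 5, 21, 34, 14, 12, 34, 38.
The distinct values are {0, 1, 5, 8, 12, 13, 14, 18, 21, 25, 26, 27, 31, 34, 38}; there are 15 of them.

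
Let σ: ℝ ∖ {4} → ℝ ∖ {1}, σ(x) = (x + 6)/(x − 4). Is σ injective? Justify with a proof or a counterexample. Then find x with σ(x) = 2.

Suppose σ(s) = σ(t). Cross-multiplying: (s + 6)(t − 4) = (t + 6)(s − 4).
Expanding both sides and cancelling the symmetric terms leaves −10·(s − t) = 0. Since −10 ≠ 0, s = t. So σ is injective.
Solving σ(x) = 2: cross-multiplying gives x + 6 = 2(x − 4), which rearranges to −1x = −14, so x = 14.

14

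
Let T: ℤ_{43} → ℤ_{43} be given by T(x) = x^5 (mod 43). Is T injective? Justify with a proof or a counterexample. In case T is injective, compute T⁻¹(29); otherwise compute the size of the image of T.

5

Since 43 is prime, the nonzero elements of ℤ_{43} form a cyclic group of order 42.
As gcd(5, 42) = 1, raising to the 5th power is a bijection on this group: if s^5 ≡ t^5 then (st^{−1})^5 = 1, and the only element of order dividing gcd(5, 42) = 1 is 1, so s = t.
With T(0) = 0 this makes T injective on all of ℤ_{43}, hence bijective (finite equal-size domain and codomain). In particular T is injective.
Since T is injective, we find the preimage of 29. The inverse of x ↦ x^5 on (ℤ_{43})^× is x ↦ x^17, because 5·17 = 85 = 2·42 + 1 ≡ 1 (mod 42) and x^{42} = 1 for x ≠ 0 (Fermat). So T⁻¹(29) = 29^17 mod 43.
Repeated squaring mod 43: 29^1 ≡ 29, 29^2 ≡ 29² = 841 ≡ 24, 29^4 ≡ 24² = 576 ≡ 17, 29^8 ≡ 17² = 289 ≡ 31, 29^16 ≡ 31² = 961 ≡ 15. Since 17 = 16 + 1, 29^17 ≡ 15·29: 15·29 = 435 ≡ 5. So 29^17 ≡ 5 (mod 43).
Hence T⁻¹(29) = 5.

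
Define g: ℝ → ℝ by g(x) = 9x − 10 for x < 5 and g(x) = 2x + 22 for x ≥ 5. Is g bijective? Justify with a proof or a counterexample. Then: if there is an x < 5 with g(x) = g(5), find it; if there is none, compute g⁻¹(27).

14/3

Both pieces are strictly increasing (slopes 9 and 2), so each is injective on its own interval.
The left piece maps (−∞, 5) onto (−∞, 35); the right piece maps [5, ∞) onto [32, ∞).
These images overlap. In particular g(5) = 32 (right piece), and solving 9x − 10 = 32 on the left piece gives x = 14/3 < 5.
So g(14/3) = g(5) with 14/3 ≠ 5, and g is not injective, hence not bijective. This x = 14/3 is the requested value below 5.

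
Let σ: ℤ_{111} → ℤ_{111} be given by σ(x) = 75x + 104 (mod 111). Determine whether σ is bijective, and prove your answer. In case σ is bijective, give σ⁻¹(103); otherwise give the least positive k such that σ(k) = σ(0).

37

Recall that σ is injective if σ(s) = σ(t) implies s = t.
We have gcd(75, 111) = 3 > 1. Taking s = 0 and t = 37: σ(0) = 104 and σ(37) = 75·37 + 104 = 2879 ≡ 104 (mod 111).
So σ(0) = σ(37) while 0 ≠ 37, so σ is not injective, hence not bijective.
Since σ is not bijective, we find the least positive k with σ(k) = σ(0): this means 75k ≡ 0 (mod 111), i.e. 111 ∣ 75k. Since gcd(75, 111) = 3, dividing through by 3 this holds exactly when 37 ∣ 25k, and as gcd(25, 37) = 1, exactly when 37 ∣ k.
The smallest positive such k is 37.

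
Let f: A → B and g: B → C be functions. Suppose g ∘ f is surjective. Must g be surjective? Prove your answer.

surjective

Let c ∈ C. Since g ∘ f is surjective, some a ∈ A has g(f(a)) = c. Then b = f(a) ∈ B satisfies g(b) = c. So g is surjective.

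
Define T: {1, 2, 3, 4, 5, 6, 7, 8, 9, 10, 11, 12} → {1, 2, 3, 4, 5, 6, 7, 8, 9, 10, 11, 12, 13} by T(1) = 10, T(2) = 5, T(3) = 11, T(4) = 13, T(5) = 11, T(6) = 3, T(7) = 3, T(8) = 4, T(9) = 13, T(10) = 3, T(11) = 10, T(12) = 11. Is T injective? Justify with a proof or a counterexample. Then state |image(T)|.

T(3) = 11 = T(5) with 3 ≠ 5, so T is not injective.
The image of T is {3, 4, 5, 10, 11, 13}, which has 6 elements.

6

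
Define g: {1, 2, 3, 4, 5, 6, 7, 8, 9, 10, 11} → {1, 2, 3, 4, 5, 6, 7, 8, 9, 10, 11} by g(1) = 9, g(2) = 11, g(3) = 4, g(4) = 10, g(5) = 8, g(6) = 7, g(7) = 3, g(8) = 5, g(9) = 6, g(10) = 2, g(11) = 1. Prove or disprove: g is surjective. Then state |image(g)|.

Every element of the codomain has a preimage: 1 = g(11), 2 = g(10), 3 = g(7), 4 = g(3), 5 = g(8), 6 = g(9), 7 = g(6), 8 = g(5), 9 = g(1), 10 = g(4), 11 = g(2).
Thus g is surjective.
The image of g is {1, 2, 3, 4, 5, 6, 7, 8, 9, 10, 11}, which has 11 elements.

11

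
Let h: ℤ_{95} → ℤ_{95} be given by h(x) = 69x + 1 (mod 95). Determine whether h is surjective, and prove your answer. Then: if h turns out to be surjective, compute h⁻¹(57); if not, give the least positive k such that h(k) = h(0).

49

Since gcd(69, 95) = 1, 69 is invertible modulo 95. Euclid's algorithm: 95 = 1·69 + 26, 69 = 2·26 + 17, 26 = 1·17 + 9, 17 = 1·9 + 8, 9 = 1·8 + 1; back-substituting gives 1 = 84·69 − 61·95, so 69⁻¹ ≡ 84 (mod 95).
For any y ∈ ℤ_{95}, x = 84(y − 1) mod 95 satisfies h(x) = 69·84(y − 1) + 1 ≡ y (since 69·84 ≡ 1 mod 95). So every y has a preimage.
So h is surjective.
Since h is surjective, we compute h⁻¹(57): solve 69x + 1 ≡ 57 (mod 95), i.e. 69x ≡ 56 (mod 95).
Multiplying by 69⁻¹ = 84 gives x ≡ 84·56 = 4704 = 49·95 + 49 ≡ 49 (mod 95).
Check: h(49) = 69·49 + 1 = 3382 = 35·95 + 57 ≡ 57 (mod 95).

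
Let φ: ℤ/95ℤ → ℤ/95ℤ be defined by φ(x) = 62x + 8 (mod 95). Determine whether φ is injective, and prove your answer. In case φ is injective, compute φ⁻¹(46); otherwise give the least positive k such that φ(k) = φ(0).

Suppose φ(x_1) = φ(x_2) in ℤ/95ℤ. Then 62x_1 + 8 ≡ 62x_2 + 8 (mod 95), therefore 62(x_1 − x_2) ≡ 0 (mod 95).
Since gcd(62, 95) = 1, 62 is invertible modulo 95, so x_1 − x_2 ≡ 0 (mod 95), i.e. x_1 = x_2.
Therefore φ is injective.
We now compute 62⁻¹ mod 95 explicitly. Euclid's algorithm: 95 = 1·62 + 33, 62 = 1·33 + 29, 33 = 1·29 + 4, 29 = 7·4 + 1; back-substituting gives 1 = 23·62 − 15·95, so 62⁻¹ ≡ 23 (mod 95).
Since φ is injective, we find φ⁻¹(46): we need 62x ≡ 46 − 8 ≡ 38 (mod 95). Using 62⁻¹ = 23: x ≡ 23·38 = 874 = 9·95 + 19, so x = 19.
Check: φ(19) = 62·19 + 8 = 1186 = 12·95 + 46 ≡ 46 (mod 95).

19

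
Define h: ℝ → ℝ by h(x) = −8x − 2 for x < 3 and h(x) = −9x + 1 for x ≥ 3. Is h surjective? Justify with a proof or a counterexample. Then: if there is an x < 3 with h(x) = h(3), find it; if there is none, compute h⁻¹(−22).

Both pieces are strictly decreasing (slopes −8 and −9), so each is injective on its own interval.
The left piece maps (−∞, 3) onto (−26, ∞); the right piece maps [3, ∞) onto (−∞, −26].
These images together cover ℝ, so h is surjective.
Because the two images are disjoint, no x < 3 has h(x) = h(3), so we compute h⁻¹(−22): −22 lies in (−26, ∞), so solve −8x − 2 = −22: x = (−22 + 2)/(−8) = 5/2.

5/2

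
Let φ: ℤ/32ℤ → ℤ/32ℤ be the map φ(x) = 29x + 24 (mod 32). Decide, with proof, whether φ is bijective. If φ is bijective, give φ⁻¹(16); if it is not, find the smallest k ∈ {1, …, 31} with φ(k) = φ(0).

If φ(a) = φ(b), then 29a ≡ 29b (mod 32). Because gcd(29, 32) = 1, we may cancel 29 to get a ≡ b (mod 32).
We now compute 29⁻¹ mod 32 explicitly. Euclid's algorithm: 32 = 1·29 + 3, 29 = 9·3 + 2, 3 = 1·2 + 1; back-substituting gives 1 = 21·29 − 19·32, so 29⁻¹ ≡ 21 (mod 32).
For any y ∈ ℤ/32ℤ, x = 21(y − 24) mod 32 satisfies φ(x) = 29·21(y − 24) + 24 ≡ y (since 29·21 ≡ 1 mod 32). So every y has a preimage.
So φ is bijective.
Since φ is bijective, we compute φ⁻¹(16): solve 29x + 24 ≡ 16 (mod 32), i.e. 29x ≡ 24 (mod 32).
Multiplying by 29⁻¹ = 21 gives x ≡ 21·24 = 504 = 15·32 + 24 ≡ 24 (mod 32).
Check: φ(24) = 29·24 + 24 = 720 = 22·32 + 16 ≡ 16 (mod 32).

24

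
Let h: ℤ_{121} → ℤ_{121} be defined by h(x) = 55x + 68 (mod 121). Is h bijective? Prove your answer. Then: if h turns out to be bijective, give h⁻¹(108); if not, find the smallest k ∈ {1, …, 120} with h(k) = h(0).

We have gcd(55, 121) = 11 > 1. Taking x_1 = 0 and x_2 = 11: h(0) = 68 and h(11) = 55·11 + 68 = 673 ≡ 68 (mod 121).
So h(0) = h(11) while 0 ≠ 11, therefore h is not injective, hence not bijective.
Since h is not bijective, we find the least positive k with h(k) = h(0): this means 55k ≡ 0 (mod 121), i.e. 121 ∣ 55k. Since gcd(55, 121) = 11, dividing through by 11 this holds exactly when 11 ∣ 5k, and as gcd(5, 11) = 1, exactly when 11 ∣ k.
The smallest positive such k is 11.

11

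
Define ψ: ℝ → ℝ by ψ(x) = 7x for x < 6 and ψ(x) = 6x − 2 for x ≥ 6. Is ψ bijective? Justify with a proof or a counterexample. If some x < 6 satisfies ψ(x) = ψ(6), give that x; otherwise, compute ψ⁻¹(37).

34/7

Both pieces are strictly increasing (slopes 7 and 6), so each is injective on its own interval.
The left piece maps (−∞, 6) onto (−∞, 42); the right piece maps [6, ∞) onto [34, ∞).
These images overlap. In particular ψ(6) = 34 (right piece), and solving 7x = 34 on the left piece gives x = 34/7 < 6.
So ψ(34/7) = ψ(6) with 34/7 ≠ 6, and ψ is not injective, hence not bijective. This x = 34/7 is the requested value below 6.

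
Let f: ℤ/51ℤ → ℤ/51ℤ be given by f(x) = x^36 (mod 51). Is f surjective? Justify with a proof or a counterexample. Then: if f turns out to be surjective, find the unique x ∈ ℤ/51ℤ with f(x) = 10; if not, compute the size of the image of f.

10

f(1) = 1^36 = 1.
f(4): Repeated squaring mod 51: 4^1 ≡ 4, 4^2 ≡ 4² = 16, 4^4 ≡ 16² = 256 ≡ 1, 4^8 ≡ 1² = 1, 4^16 ≡ 1² = 1, 4^32 ≡ 1² = 1. Since 36 = 32 + 4, 4^36 ≡ 1·1: 1·1 = 1. So 4^36 ≡ 1 (mod 51).
So f(1) = f(4) = 1 while 1 ≠ 4, so f is not injective.
A non-injective map from the 51-element set ℤ/51ℤ to itself takes at most 50 distinct values, so it cannot be surjective. Hence f is not surjective.
Since f is not surjective, we determine |image(f)|. Computing x^36 mod 51 for each x (by repeated squaring, reducing mod 51 at every step), the values f(0), f(1), …, f(50) are: 0, 1, 16, 30, 1, 13, 21, 4, 16, 33, 4, 4, 30, 1, 13, 33, 1, 34, 18, 16, 13, 18, 13, 4, 21, 16, 16, 21, 4, 13, 18, 13, 16, 18, 34, 1, 33, 13, 1, 30, 4, 4, 33, 16, 4, 21, 13, 1, 30, 16, 1.
The distinct values are {0, 1, 4, 13, 16, 18, 21, 30, 33, 34}; there are 10 of them.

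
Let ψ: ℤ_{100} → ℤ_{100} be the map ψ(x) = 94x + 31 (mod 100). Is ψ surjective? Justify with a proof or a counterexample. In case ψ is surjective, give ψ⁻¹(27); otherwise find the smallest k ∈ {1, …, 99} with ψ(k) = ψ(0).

50

Since gcd(94, 100) = 2, we have 94x ≡ 0 (mod 2) for all x, so ψ(x) ≡ 1 (mod 2).
But 0 ≢ 1 (mod 2), so 0 ∈ ℤ_{100} has no preimage. Therefore ψ is not surjective.
Since ψ is not surjective, we find the least positive k with ψ(k) = ψ(0): this means 94k ≡ 0 (mod 100), i.e. 100 ∣ 94k. Since gcd(94, 100) = 2, dividing through by 2 this holds exactly when 50 ∣ 47k, and as gcd(47, 50) = 1, exactly when 50 ∣ k.
The smallest positive such k is 50.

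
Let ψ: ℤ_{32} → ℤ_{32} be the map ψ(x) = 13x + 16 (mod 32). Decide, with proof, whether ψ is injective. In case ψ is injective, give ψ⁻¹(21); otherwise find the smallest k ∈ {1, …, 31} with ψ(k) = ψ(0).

25

If ψ(s) = ψ(t), then 13s ≡ 13t (mod 32). Because gcd(13, 32) = 1, we may cancel 13 to get s ≡ t (mod 32).
So ψ is injective.
We now compute 13⁻¹ mod 32 explicitly. Euclid's algorithm: 32 = 2·13 + 6, 13 = 2·6 + 1; back-substituting gives 1 = 5·13 − 2·32, so 13⁻¹ ≡ 5 (mod 32).
Since ψ is injective, we compute ψ⁻¹(21): solve 13x + 16 ≡ 21 (mod 32), i.e. 13x ≡ 5 (mod 32).
Multiplying by 13⁻¹ = 5 gives x ≡ 5·5 = 25 ≡ 25 (mod 32).
Check: ψ(25) = 13·25 + 16 = 341 = 10·32 + 21 ≡ 21 (mod 32).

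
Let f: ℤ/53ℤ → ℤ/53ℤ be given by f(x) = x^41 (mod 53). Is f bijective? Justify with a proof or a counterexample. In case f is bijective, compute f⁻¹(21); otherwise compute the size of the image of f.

18

Since 53 is prime, the nonzero elements of ℤ/53ℤ form a cyclic group of order 52.
As gcd(41, 52) = 1, raising to the 41st power is a bijection on this group: if a^41 ≡ b^41 then (ab^{−1})^41 = 1, and the only element of order dividing gcd(41, 52) = 1 is 1, so a = b.
With f(0) = 0 this makes f injective on all of ℤ/53ℤ, hence bijective (finite equal-size domain and codomain). In particular f is bijective.
Since f is bijective, we find the preimage of 21. The inverse of x ↦ x^41 on (ℤ/53ℤ)^× is x ↦ x^33, because 41·33 = 1353 = 26·52 + 1 ≡ 1 (mod 52) and x^{52} = 1 for x ≠ 0 (Fermat). So f⁻¹(21) = 21^33 mod 53.
Repeated squaring mod 53: 21^1 ≡ 21, 21^2 ≡ 21² = 441 ≡ 17, 21^4 ≡ 17² = 289 ≡ 24, 21^8 ≡ 24² = 576 ≡ 46, 21^16 ≡ 46² = 2116 ≡ 49, 21^32 ≡ 49² = 2401 ≡ 16. Since 33 = 32 + 1, 21^33 ≡ 16·21: 16·21 = 336 ≡ 18. So 21^33 ≡ 18 (mod 53).
Hence f⁻¹(21) = 18.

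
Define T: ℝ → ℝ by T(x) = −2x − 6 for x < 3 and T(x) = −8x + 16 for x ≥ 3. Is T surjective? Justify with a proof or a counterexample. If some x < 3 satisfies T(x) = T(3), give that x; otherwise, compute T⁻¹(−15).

Both pieces are strictly decreasing (slopes −2 and −8), so each is injective on its own interval.
The left piece maps (−∞, 3) onto (−12, ∞); the right piece maps [3, ∞) onto (−∞, −8].
The union (−12, ∞) ∪ (−∞, −8] covers ℝ, so T is surjective.
For the follow-up: the images overlap, so an x < 3 with T(x) = T(3) exists. T(3) = −8; solving −2x − 6 = −8 for x < 3 gives x = (−8 + 6)/(−2) = 1.

1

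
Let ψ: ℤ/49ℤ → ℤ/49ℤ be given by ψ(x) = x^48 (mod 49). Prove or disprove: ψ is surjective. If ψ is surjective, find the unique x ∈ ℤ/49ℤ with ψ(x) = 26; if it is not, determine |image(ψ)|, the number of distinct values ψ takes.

8

ψ(3): Repeated squaring mod 49: 3^1 ≡ 3, 3^2 ≡ 3² = 9, 3^4 ≡ 9² = 81 ≡ 32, 3^8 ≡ 32² = 1024 ≡ 44, 3^16 ≡ 44² = 1936 ≡ 25, 3^32 ≡ 25² = 625 ≡ 37. Since 48 = 32 + 16, 3^48 ≡ 37·25: 37·25 = 925 ≡ 43. So 3^48 ≡ 43 (mod 49).
ψ(5): Repeated squaring mod 49: 5^1 ≡ 5, 5^2 ≡ 5² = 25, 5^4 ≡ 25² = 625 ≡ 37, 5^8 ≡ 37² = 1369 ≡ 46, 5^16 ≡ 46² = 2116 ≡ 9, 5^32 ≡ 9² = 81 ≡ 32. Since 48 = 32 + 16, 5^48 ≡ 32·9: 32·9 = 288 ≡ 43. So 5^48 ≡ 43 (mod 49).
So ψ(3) = ψ(5) = 43 while 3 ≠ 5, thus ψ is not injective.
A non-injective map from the 49-element set ℤ/49ℤ to itself takes at most 48 distinct values, so it cannot be surjective. Hence ψ is not surjective.
Since ψ is not surjective, we determine |image(ψ)|. Computing x^48 mod 49 for each x (by repeated squaring, reducing mod 49 at every step), the values ψ(0), ψ(1), …, ψ(48) are: 0, 1, 15, 43, 29, 43, 8, 0, 43, 36, 8, 15, 22, 15, 0, 36, 8, 22, 1, 1, 22, 0, 29, 29, 36, 36, 29, 29, 0, 22, 1, 1, 22, 8, 36, 0, 15, 22, 15, 8, 36, 43, 0, 8, 43, 29, 43, 15, 1.
The distinct values are {0, 1, 8, 15, 22, 29, 36, 43}; there are 8 of them.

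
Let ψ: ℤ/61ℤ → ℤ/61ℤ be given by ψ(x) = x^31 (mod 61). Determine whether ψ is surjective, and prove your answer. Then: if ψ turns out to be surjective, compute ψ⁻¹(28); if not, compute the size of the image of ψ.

33

Since 61 is prime, the nonzero elements of ℤ/61ℤ form a cyclic group of order 60.
As gcd(31, 60) = 1, raising to the 31st power is a bijection on this group: if a^31 ≡ b^31 then (ab^{−1})^31 = 1, and the only element of order dividing gcd(31, 60) = 1 is 1, so a = b.
With ψ(0) = 0 this makes ψ injective on all of ℤ/61ℤ, hence bijective (finite equal-size domain and codomain). In particular ψ is surjective.
Since ψ is surjective, we find the preimage of 28. The inverse of x ↦ x^31 on (ℤ/61ℤ)^× is x ↦ x^31, because 31·31 = 961 = 16·60 + 1 ≡ 1 (mod 60) and x^{60} = 1 for x ≠ 0 (Fermat). So ψ⁻¹(28) = 28^31 mod 61.
Repeated squaring mod 61: 28^1 ≡ 28, 28^2 ≡ 28² = 784 ≡ 52, 28^4 ≡ 52² = 2704 ≡ 20, 28^8 ≡ 20² = 400 ≡ 34, 28^16 ≡ 34² = 1156 ≡ 58. Since 31 = 16 + 8 + 4 + 2 + 1, 28^31 ≡ 58·34·20·52·28: 58·34 = 1972 ≡ 20, then 20·20 = 400 ≡ 34, then 34·52 = 1768 ≡ 60, then 60·28 = 1680 ≡ 33. So 28^31 ≡ 33 (mod 61).
Hence ψ⁻¹(28) = 33.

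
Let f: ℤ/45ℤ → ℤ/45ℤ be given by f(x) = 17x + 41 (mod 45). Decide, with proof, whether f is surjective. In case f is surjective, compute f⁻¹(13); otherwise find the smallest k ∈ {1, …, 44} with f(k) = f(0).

1

By definition, f is surjective if every y in the codomain equals f(x) for some x in the domain.
Since gcd(17, 45) = 1, 17 is invertible modulo 45. Euclid's algorithm: 45 = 2·17 + 11, 17 = 1·11 + 6, 11 = 1·6 + 5, 6 = 1·5 + 1; back-substituting gives 1 = 8·17 − 3·45, so 17⁻¹ ≡ 8 (mod 45).
For any y ∈ ℤ/45ℤ, x = 8(y − 41) mod 45 satisfies f(x) = 17·8(y − 41) + 41 ≡ y (since 17·8 ≡ 1 mod 45). So every y has a preimage.
So f is surjective.
Since f is surjective, we compute f⁻¹(13): solve 17x + 41 ≡ 13 (mod 45), i.e. 17x ≡ 17 (mod 45).
Multiplying by 17⁻¹ = 8 gives x ≡ 8·17 = 136 = 3·45 + 1 ≡ 1 (mod 45).
Check: f(1) = 17·1 + 41 = 58 = 1·45 + 13 ≡ 13 (mod 45).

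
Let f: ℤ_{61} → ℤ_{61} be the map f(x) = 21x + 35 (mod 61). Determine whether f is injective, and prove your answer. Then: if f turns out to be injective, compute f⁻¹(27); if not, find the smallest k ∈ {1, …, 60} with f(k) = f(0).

49

If f(a) = f(b), then 21a ≡ 21b (mod 61). Because gcd(21, 61) = 1, we may cancel 21 to get a ≡ b (mod 61).
Thus f is injective.
We now compute 21⁻¹ mod 61 explicitly. Euclid's algorithm: 61 = 2·21 + 19, 21 = 1·19 + 2, 19 = 9·2 + 1; back-substituting gives 1 = 32·21 − 11·61, so 21⁻¹ ≡ 32 (mod 61).
Since f is injective, we compute f⁻¹(27): solve 21x + 35 ≡ 27 (mod 61), i.e. 21x ≡ 53 (mod 61).
Multiplying by 21⁻¹ = 32 gives x ≡ 32·53 = 1696 = 27·61 + 49 ≡ 49 (mod 61).
Check: f(49) = 21·49 + 35 = 1064 = 17·61 + 27 ≡ 27 (mod 61).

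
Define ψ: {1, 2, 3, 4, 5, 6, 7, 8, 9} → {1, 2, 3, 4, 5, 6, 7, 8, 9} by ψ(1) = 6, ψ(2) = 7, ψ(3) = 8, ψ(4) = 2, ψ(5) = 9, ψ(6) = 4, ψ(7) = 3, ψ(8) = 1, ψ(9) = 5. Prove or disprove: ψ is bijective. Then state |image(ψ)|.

9

The values 6, 7, 8, 2, 9, 4, 3, 1, 5 are a permutation of {1, 2, 3, 4, 5, 6, 7, 8, 9}: each element appears exactly once.
So ψ is injective and surjective, hence bijective.
The image of ψ is {1, 2, 3, 4, 5, 6, 7, 8, 9}, which has 9 elements.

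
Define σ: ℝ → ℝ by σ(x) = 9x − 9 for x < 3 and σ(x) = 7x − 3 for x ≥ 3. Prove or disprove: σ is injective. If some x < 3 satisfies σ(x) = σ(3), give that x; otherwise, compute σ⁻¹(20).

Both pieces are strictly increasing (slopes 9 and 7), so each is injective on its own interval.
The left piece maps (−∞, 3) onto (−∞, 18); the right piece maps [3, ∞) onto [18, ∞).
These images are disjoint, so no value is attained by both pieces. Thus σ is injective.
Because the two images are disjoint, no x < 3 has σ(x) = σ(3), so we compute σ⁻¹(20): 20 lies in [18, ∞), so solve 7x − 3 = 20: x = (20 + 3)/7 = 23/7.

23/7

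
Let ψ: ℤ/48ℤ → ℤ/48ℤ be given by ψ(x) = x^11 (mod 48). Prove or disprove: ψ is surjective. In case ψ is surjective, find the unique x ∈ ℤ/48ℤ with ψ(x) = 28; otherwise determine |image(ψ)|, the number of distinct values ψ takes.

27

ψ(0) = 0^11 = 0.
ψ(6): Repeated squaring mod 48: 6^1 ≡ 6, 6^2 ≡ 6² = 36, 6^4 ≡ 36² = 1296 ≡ 0, 6^8 ≡ 0² = 0. Since 11 = 8 + 2 + 1, 6^11 ≡ 0·36·6: 0·36 = 0, then 0·6 = 0. So 6^11 ≡ 0 (mod 48).
So ψ(0) = ψ(6) = 0 while 0 ≠ 6, hence ψ is not injective.
A non-injective map from the 48-element set ℤ/48ℤ to itself takes at most 47 distinct values, so it cannot be surjective. Thus ψ is not surjective.
Since ψ is not surjective, we determine |image(ψ)|. Computing x^11 mod 48 for each x (by repeated squaring, reducing mod 48 at every step), the values ψ(0), ψ(1), …, ψ(47) are: 0, 1, 32, 27, 16, 29, 0, 7, 32, 9, 16, 35, 0, 37, 32, 15, 16, 17, 0, 43, 32, 45, 16, 23, 0, 25, 32, 3, 16, 5, 0, 31, 32, 33, 16, 11, 0, 13, 32, 39, 16, 41, 0, 19, 32, 21, 16, 47.
The distinct values are {0, 1, 3, 5, 7, 9, 11, 13, 15, 16, 17, 19, 21, 23, 25, 27, 29, 31, 32, 33, 35, 37, 39, 41, 43, 45, 47}; there are 27 of them.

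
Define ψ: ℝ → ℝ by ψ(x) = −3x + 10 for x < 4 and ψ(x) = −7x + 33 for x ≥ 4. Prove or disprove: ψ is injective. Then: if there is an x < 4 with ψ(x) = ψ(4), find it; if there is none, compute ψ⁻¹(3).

Both pieces are strictly decreasing (slopes −3 and −7), so each is injective on its own interval.
The left piece maps (−∞, 4) onto (−2, ∞); the right piece maps [4, ∞) onto (−∞, 5].
These images overlap. In particular ψ(4) = 5 (right piece), and solving −3x + 10 = 5 on the left piece gives x = 5/3 < 4.
So ψ(5/3) = ψ(4) with 5/3 ≠ 4, and ψ is not injective. This x = 5/3 is the requested value below 4.

5/3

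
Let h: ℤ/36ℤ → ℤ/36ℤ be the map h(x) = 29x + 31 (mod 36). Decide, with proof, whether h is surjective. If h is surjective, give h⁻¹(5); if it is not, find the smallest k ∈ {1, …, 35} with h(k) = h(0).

Since gcd(29, 36) = 1, 29 is invertible modulo 36. Euclid's algorithm: 36 = 1·29 + 7, 29 = 4·7 + 1; back-substituting gives 1 = 5·29 − 4·36, so 29⁻¹ ≡ 5 (mod 36).
For any y ∈ ℤ/36ℤ, x = 5(y − 31) mod 36 satisfies h(x) = 29·5(y − 31) + 31 ≡ y (since 29·5 ≡ 1 mod 36). So every y has a preimage.
Thus h is surjective.
Since h is surjective, we compute h⁻¹(5): solve 29x + 31 ≡ 5 (mod 36), i.e. 29x ≡ 10 (mod 36).
Multiplying by 29⁻¹ = 5 gives x ≡ 5·10 = 50 = 1·36 + 14 ≡ 14 (mod 36).
Check: h(14) = 29·14 + 31 = 437 = 12·36 + 5 ≡ 5 (mod 36).

14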